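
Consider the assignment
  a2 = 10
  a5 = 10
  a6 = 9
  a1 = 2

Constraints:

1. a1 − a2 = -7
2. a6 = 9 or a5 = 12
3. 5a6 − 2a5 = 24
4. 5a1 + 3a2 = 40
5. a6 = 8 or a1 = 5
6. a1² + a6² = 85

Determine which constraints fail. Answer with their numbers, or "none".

No — constraints 1, 3, 5 are not satisfied.

1. a1 − a2 = 2 − 10 = -8, not -7  ✗
2. a6 = 9 = 9 (first disjunct)  ✓
3. 5a6 − 2a5 = 5(9) − 2(10) = 25, not 24  ✗
4. 5a1 + 3a2 = 5(2) + 3(10) = 40  ✓
5. a6 = 9 ≠ 8 and a1 = 2 ≠ 5; both disjuncts false  ✗
6. a1² + a6² = 2² + 9² = 4 + 81 = 85  ✓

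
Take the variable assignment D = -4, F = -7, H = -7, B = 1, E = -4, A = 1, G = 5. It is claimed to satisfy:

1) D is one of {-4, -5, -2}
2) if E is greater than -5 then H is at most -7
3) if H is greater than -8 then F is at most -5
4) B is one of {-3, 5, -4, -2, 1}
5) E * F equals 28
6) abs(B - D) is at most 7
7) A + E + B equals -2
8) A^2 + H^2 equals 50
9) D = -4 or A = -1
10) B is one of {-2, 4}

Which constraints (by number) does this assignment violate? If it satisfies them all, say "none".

1) D = -4 is in {-4, -5, -2} — OK.
2) E = -4 > -5, so we need H ≤ -7; H = -7 ≤ -7 — OK.
3) H = -7 > -8, so we need F ≤ -5; F = -7 ≤ -5 — OK.
4) B = 1 is in {-3, 5, -4, -2, 1} — OK.
5) E * F = -4 * (-7) = 28 — OK.
6) abs(1 - (-4)) = 5; 5 ≤ 7 — OK.
7) A + E + B = 1 + (-4) + 1 = -2 — OK.
8) A^2 + H^2 = 1^2 + (-7)^2 = 1 + 49 = 50 — OK.
9) D = -4 = -4 (first disjunct) — OK.
10) B = 1 is not in {-2, 4} — violated.

Constraint 10 is violated.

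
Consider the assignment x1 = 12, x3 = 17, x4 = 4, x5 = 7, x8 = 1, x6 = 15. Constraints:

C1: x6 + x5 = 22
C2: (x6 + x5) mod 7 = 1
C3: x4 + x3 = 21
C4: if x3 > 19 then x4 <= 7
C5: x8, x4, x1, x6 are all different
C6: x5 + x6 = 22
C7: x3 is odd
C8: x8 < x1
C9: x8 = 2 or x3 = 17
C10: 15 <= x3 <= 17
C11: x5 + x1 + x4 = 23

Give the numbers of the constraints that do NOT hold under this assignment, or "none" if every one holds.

No violations.

C1: x6 + x5 = 15 + 7 = 22  true
C2: x6 + x5 = 22; 22 mod 7 = 1  true
C3: x4 + x3 = 4 + 17 = 21  true
C4: x3 = 17, not > 19; antecedent false, conditional vacuously true  true
C5: values 1, 4, 12, 15 are pairwise distinct  true
C6: x5 + x6 = 7 + 15 = 22  true
C7: x3 = 17 is odd  true
C8: x8 = 1, x1 = 12; 1 < 12  true
C9: x8 = 1 ≠ 2, but x3 = 17 = 17 (second disjunct)  true
C10: x3 = 17 lies in [15, 17]  true
C11: x5 + x1 + x4 = 7 + 12 + 4 = 23  true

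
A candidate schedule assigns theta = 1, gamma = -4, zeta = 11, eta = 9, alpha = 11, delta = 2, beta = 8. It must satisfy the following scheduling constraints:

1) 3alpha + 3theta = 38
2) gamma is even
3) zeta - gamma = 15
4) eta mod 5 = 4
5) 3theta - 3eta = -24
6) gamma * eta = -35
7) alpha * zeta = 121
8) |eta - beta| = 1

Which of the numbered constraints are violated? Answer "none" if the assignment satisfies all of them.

The assignment fails constraints 1 and 6.

1) 3alpha + 3theta = 3(11) + 3(1) = 36, not 38 — violated.
2) gamma = -4 is even — satisfied.
3) zeta - gamma = 11 - (-4) = 15 — satisfied.
4) 9 mod 5 = 4 — satisfied.
5) 3theta - 3eta = 3(1) - 3(9) = -24 — satisfied.
6) gamma * eta = -4 * 9 = -36, not -35 — violated.
7) alpha * zeta = 11 * 11 = 121 — satisfied.
8) |9 - 8| = 1 — satisfied.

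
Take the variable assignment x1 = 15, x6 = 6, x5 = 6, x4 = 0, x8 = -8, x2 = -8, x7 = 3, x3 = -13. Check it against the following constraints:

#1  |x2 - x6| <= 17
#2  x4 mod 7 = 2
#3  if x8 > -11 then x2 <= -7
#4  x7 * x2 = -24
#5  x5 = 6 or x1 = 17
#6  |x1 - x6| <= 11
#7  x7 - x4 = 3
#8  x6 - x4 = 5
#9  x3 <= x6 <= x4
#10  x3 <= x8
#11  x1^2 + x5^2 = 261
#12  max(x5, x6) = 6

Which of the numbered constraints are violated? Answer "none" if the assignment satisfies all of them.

Constraints 2, 8, and 9 do not hold.

#1 |-8 - 6| = 14; 14 ≤ 17 — holds.
#2 0 mod 7 = 0, not 2 — does not hold.
#3 x8 = -8 > -11, so we need x2 ≤ -7; x2 = -8 ≤ -7 — holds.
#4 x7 * x2 = 3 * (-8) = -24 — holds.
#5 x5 = 6 = 6 (first disjunct) — holds.
#6 |15 - 6| = 9; 9 ≤ 11 — holds.
#7 x7 - x4 = 3 - 0 = 3 — holds.
#8 x6 - x4 = 6 - 0 = 6, not 5 — does not hold.
#9 values -13, 6, 0; x6 = 6 is not <= x4 = 0 — does not hold.
#10 x3 = -13, x8 = -8; -13 ≤ -8 — holds.
#11 x1^2 + x5^2 = 15^2 + 6^2 = 225 + 36 = 261 — holds.
#12 max(6, 6) = 6 — holds.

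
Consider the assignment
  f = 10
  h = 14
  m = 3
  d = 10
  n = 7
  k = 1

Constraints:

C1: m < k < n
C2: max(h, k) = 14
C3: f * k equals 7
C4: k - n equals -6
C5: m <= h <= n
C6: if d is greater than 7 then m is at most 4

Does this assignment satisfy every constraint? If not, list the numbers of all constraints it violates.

C1: values 3, 1, 7; m = 3 is not < k = 1  fails
C2: max(14, 1) = 14  holds
C3: f * k = 10 * 1 = 10, not 7  fails
C4: k - n = 1 - 7 = -6  holds
C5: values 3, 14, 7; h = 14 is not <= n = 7  fails
C6: d = 10 > 7, so we need m ≤ 4; m = 3 ≤ 4  holds

No — constraints 1, 3, and 5 are not satisfied.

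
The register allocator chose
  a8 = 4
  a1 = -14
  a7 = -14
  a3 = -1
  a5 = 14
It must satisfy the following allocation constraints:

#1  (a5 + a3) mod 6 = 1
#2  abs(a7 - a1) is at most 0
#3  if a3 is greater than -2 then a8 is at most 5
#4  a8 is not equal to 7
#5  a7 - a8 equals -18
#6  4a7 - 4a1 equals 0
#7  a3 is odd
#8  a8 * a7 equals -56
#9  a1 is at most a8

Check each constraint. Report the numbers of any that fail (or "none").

The assignment satisfies every constraint.

#1 a5 + a3 = 13; 13 mod 6 = 1  holds
#2 abs(-14 - (-14)) = 0; 0 ≤ 0  holds
#3 a3 = -1 > -2, so we need a8 ≤ 5; a8 = 4 ≤ 5  holds
#4 a8 = 4, and 4 ≠ 7  holds
#5 a7 - a8 = -14 - 4 = -18  holds
#6 4a7 - 4a1 = 4(-14) - 4(-14) = 0  holds
#7 a3 = -1 is odd  holds
#8 a8 * a7 = 4 * (-14) = -56  holds
#9 a1 = -14, a8 = 4; -14 ≤ 4  holds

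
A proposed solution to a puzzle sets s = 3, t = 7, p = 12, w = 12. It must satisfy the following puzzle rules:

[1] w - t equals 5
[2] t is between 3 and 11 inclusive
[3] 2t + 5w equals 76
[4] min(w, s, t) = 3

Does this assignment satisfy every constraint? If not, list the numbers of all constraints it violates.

No — constraint 3 is not satisfied.

[1] w - t = 12 - 7 = 5 — satisfied.
[2] t = 7 lies in [3, 11] — satisfied.
[3] 2t + 5w = 2(7) + 5(12) = 74, not 76 — violated.
[4] min(12, 3, 7) = 3 — satisfied.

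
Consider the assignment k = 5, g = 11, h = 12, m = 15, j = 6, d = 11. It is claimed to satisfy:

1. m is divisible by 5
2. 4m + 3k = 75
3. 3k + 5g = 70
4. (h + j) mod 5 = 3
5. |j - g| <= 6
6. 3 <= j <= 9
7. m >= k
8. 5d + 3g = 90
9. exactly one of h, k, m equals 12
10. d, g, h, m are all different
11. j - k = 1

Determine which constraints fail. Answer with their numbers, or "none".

Constraints 8 and 10 are violated.

1. 15 / 5 = 3, so 5 divides 15 — satisfied.
2. 4m + 3k = 4(15) + 3(5) = 75 — satisfied.
3. 3k + 5g = 3(5) + 5(11) = 70 — satisfied.
4. h + j = 18; 18 mod 5 = 3 — satisfied.
5. |6 - 11| = 5; 5 ≤ 6 — satisfied.
6. j = 6 lies in [3, 9] — satisfied.
7. m = 15, k = 5; 15 ≥ 5 — satisfied.
8. 5d + 3g = 5(11) + 3(11) = 88, not 90 — violated.
9. h=12, k=5, m=15; 1 of them equals 12 — satisfied.
10. d = g = 11, not all different — violated.
11. j - k = 6 - 5 = 1 — satisfied.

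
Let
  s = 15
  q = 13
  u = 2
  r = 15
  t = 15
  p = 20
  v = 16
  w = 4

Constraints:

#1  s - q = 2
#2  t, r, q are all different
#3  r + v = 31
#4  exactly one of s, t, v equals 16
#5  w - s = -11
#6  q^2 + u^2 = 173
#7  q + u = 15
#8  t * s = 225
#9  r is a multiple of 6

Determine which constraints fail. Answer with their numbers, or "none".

#1 s - q = 15 - 13 = 2 — holds.
#2 t = r = 15, not all different — fails.
#3 r + v = 15 + 16 = 31 — holds.
#4 s=15, t=15, v=16; 1 of them equals 16 — holds.
#5 w - s = 4 - 15 = -11 — holds.
#6 q^2 + u^2 = 13^2 + 2^2 = 169 + 4 = 173 — holds.
#7 q + u = 13 + 2 = 15 — holds.
#8 t * s = 15 * 15 = 225 — holds.
#9 15 = 6*2 + 3, so 6 does not divide 15 — fails.

No — constraints 2, 9 are not satisfied.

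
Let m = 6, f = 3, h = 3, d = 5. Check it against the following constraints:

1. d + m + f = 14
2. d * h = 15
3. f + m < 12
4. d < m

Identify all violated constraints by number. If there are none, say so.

1. d + m + f = 5 + 6 + 3 = 14  true
2. d * h = 5 * 3 = 15  true
3. f + m = 3 + 6 = 9; 9 < 12  true
4. d = 5, m = 6; 5 < 6  true

Yes — all constraints hold.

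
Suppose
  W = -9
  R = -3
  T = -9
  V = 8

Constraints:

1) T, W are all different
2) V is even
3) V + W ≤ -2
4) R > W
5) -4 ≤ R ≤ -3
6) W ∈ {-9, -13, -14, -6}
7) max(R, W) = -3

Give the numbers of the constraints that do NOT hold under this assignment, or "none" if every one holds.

The assignment fails constraints 1 and 3.

1) T = W = -9, not all different  false
2) V = 8 is even  true
3) V + W = 8 + (-9) = -1; -1 > -2, bound -2 not met  false
4) R = -3, W = -9; -3 > -9  true
5) R = -3 lies in [-4, -3]  true
6) W = -9 is in {-9, -13, -14, -6}  true
7) max(-3, -9) = -3  true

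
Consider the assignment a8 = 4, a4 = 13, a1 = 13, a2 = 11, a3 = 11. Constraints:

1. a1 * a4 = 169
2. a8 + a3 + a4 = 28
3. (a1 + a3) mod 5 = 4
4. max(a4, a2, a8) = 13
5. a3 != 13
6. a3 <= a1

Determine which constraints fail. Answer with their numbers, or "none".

None — every constraint holds.

1. a1 * a4 = 13 * 13 = 169 — satisfied.
2. a8 + a3 + a4 = 4 + 11 + 13 = 28 — satisfied.
3. a1 + a3 = 24; 24 mod 5 = 4 — satisfied.
4. max(13, 11, 4) = 13 — satisfied.
5. a3 = 11, and 11 ≠ 13 — satisfied.
6. a3 = 11, a1 = 13; 11 ≤ 13 — satisfied.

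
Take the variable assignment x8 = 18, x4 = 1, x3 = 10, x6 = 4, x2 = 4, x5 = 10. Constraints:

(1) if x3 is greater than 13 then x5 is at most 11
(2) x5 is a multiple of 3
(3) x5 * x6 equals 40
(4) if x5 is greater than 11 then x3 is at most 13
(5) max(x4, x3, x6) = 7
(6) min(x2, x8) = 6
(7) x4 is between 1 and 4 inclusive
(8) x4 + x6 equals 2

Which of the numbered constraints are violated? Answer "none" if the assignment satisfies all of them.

(1) x3 = 10, not > 13; antecedent false, conditional vacuously true  ✔
(2) 10 = 3*3 + 1, so 3 does not divide 10  ✘
(3) x5 * x6 = 10 * 4 = 40  ✔
(4) x5 = 10, not > 11; antecedent false, conditional vacuously true  ✔
(5) max(1, 10, 4) = 10, not 7  ✘
(6) min(4, 18) = 4, not 6  ✘
(7) x4 = 1 lies in [1, 4]  ✔
(8) x4 + x6 = 1 + 4 = 5, not 2  ✘

Constraints 2, 5, 6, and 8 do not hold.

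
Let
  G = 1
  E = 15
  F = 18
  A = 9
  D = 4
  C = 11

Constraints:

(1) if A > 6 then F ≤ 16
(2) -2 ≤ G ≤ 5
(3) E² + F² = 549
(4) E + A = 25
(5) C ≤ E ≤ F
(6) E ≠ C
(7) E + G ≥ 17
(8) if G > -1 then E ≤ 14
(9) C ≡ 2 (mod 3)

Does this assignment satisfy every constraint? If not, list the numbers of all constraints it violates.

(1) A = 9 > 6, so we need F ≤ 16; but F = 18 > 16  false
(2) G = 1 lies in [-2, 5]  true
(3) E² + F² = 15² + 18² = 225 + 324 = 549  true
(4) E + A = 15 + 9 = 24, not 25  false
(5) values 11 ≤ 15 ≤ 18  true
(6) E = 15, C = 11; distinct  true
(7) E + G = 15 + 1 = 16; 16 < 17, bound 17 not met  false
(8) G = 1 > -1, so we need E ≤ 14; but E = 15 > 14  false
(9) 11 mod 3 = 2  true

Constraints 1, 4, 7, and 8 are violated.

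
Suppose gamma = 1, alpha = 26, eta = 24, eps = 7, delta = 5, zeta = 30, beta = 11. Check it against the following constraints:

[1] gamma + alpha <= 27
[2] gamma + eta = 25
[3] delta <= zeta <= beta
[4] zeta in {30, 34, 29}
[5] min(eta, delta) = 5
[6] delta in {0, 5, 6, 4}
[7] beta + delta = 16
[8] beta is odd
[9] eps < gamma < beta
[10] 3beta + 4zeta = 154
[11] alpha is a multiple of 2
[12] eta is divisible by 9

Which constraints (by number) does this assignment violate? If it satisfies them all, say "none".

[1] gamma + alpha = 1 + 26 = 27; 27 ≤ 27 — holds.
[2] gamma + eta = 1 + 24 = 25 — holds.
[3] values 5, 30, 11; zeta = 30 is not <= beta = 11 — fails.
[4] zeta = 30 is in {30, 34, 29} — holds.
[5] min(24, 5) = 5 — holds.
[6] delta = 5 is in {0, 5, 6, 4} — holds.
[7] beta + delta = 11 + 5 = 16 — holds.
[8] beta = 11 is odd — holds.
[9] values 7, 1, 11; eps = 7 is not < gamma = 1 — fails.
[10] 3beta + 4zeta = 3(11) + 4(30) = 153, not 154 — fails.
[11] 26 / 2 = 13, so 2 divides 26 — holds.
[12] 24 = 9*2 + 6, so 9 does not divide 24 — fails.

No — constraints 3, 9, 10, 12 are not satisfied.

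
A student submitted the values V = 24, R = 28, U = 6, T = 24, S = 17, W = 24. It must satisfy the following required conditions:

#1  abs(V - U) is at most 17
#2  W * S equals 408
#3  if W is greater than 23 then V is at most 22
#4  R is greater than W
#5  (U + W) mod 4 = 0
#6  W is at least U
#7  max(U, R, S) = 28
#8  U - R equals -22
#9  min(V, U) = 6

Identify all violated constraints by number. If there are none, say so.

Violated: 1, 3, 5.

#1 abs(24 - 6) = 18; 18 > 17, exceeds bound 17 — violated.
#2 W * S = 24 * 17 = 408 — OK.
#3 W = 24 > 23, so we need V ≤ 22; but V = 24 > 22 — violated.
#4 R = 28, W = 24; 28 > 24 — OK.
#5 U + W = 30; 30 mod 4 = 2, not 0 — violated.
#6 W = 24, U = 6; 24 ≥ 6 — OK.
#7 max(6, 28, 17) = 28 — OK.
#8 U - R = 6 - 28 = -22 — OK.
#9 min(24, 6) = 6 — OK.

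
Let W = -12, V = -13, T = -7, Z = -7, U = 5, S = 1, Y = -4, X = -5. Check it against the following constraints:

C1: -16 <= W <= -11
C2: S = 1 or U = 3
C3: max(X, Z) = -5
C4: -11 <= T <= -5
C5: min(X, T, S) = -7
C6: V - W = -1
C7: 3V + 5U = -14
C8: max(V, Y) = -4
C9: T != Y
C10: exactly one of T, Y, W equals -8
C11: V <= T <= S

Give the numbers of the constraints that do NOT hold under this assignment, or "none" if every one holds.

The assignment fails constraint 10.

C1: W = -12 lies in [-16, -11]  true
C2: S = 1 = 1 (first disjunct)  true
C3: max(-5, -7) = -5  true
C4: T = -7 lies in [-11, -5]  true
C5: min(-5, -7, 1) = -7  true
C6: V - W = -13 - (-12) = -1  true
C7: 3V + 5U = 3(-13) + 5(5) = -14  true
C8: max(-13, -4) = -4  true
C9: T = -7, Y = -4; distinct  true
C10: T=-7, Y=-4, W=-12; 0 of them equal -8, not exactly one  false
C11: values -13 <= -7 <= 1  true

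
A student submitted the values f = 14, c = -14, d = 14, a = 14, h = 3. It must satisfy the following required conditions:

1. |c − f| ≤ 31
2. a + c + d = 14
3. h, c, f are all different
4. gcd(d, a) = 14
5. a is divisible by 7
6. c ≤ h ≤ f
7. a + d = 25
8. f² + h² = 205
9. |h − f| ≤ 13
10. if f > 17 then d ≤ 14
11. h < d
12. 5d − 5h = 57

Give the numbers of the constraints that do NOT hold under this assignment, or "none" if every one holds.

1. |-14 − 14| = 28; 28 ≤ 31 — satisfied.
2. a + c + d = 14 + (-14) + 14 = 14 — satisfied.
3. values 3, -14, 14 are pairwise distinct — satisfied.
4. gcd(14, 14) = 14 — satisfied.
5. 14 / 7 = 2, so 7 divides 14 — satisfied.
6. values -14 ≤ 3 ≤ 14 — satisfied.
7. a + d = 14 + 14 = 28, not 25 — violated.
8. f² + h² = 14² + 3² = 196 + 9 = 205 — satisfied.
9. |3 − 14| = 11; 11 ≤ 13 — satisfied.
10. f = 14, not > 17; antecedent false, conditional vacuously true — satisfied.
11. h = 3, d = 14; 3 < 14 — satisfied.
12. 5d − 5h = 5(14) − 5(3) = 55, not 57 — violated.

Constraints 7 and 12 are violated.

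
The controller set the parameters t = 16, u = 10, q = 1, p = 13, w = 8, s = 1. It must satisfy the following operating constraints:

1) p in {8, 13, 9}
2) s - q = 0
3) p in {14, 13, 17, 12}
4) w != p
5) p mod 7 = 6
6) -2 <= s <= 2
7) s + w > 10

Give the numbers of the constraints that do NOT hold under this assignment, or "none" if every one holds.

1) p = 13 is in {8, 13, 9} — holds.
2) s - q = 1 - 1 = 0 — holds.
3) p = 13 is in {14, 13, 17, 12} — holds.
4) w = 8, p = 13; distinct — holds.
5) 13 mod 7 = 6 — holds.
6) s = 1 lies in [-2, 2] — holds.
7) s + w = 1 + 8 = 9; 9 ≤ 10, bound 10 not met — fails.

Constraint 7 does not hold.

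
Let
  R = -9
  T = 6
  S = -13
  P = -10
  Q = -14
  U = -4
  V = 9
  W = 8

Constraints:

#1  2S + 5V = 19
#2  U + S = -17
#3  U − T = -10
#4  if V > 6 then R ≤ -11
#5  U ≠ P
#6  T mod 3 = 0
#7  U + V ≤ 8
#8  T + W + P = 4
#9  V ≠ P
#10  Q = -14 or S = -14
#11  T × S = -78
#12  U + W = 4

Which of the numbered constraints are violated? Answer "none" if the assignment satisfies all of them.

#1 2S + 5V = 2(-13) + 5(9) = 19 — satisfied.
#2 U + S = -4 + (-13) = -17 — satisfied.
#3 U − T = -4 − 6 = -10 — satisfied.
#4 V = 9 > 6, so we need R ≤ -11; but R = -9 > -11 — violated.
#5 U = -4, P = -10; distinct — satisfied.
#6 6 mod 3 = 0 — satisfied.
#7 U + V = -4 + 9 = 5; 5 ≤ 8 — satisfied.
#8 T + W + P = 6 + 8 + (-10) = 4 — satisfied.
#9 V = 9, P = -10; distinct — satisfied.
#10 Q = -14 = -14 (first disjunct) — satisfied.
#11 T × S = 6 × (-13) = -78 — satisfied.
#12 U + W = -4 + 8 = 4 — satisfied.

Violated: 4.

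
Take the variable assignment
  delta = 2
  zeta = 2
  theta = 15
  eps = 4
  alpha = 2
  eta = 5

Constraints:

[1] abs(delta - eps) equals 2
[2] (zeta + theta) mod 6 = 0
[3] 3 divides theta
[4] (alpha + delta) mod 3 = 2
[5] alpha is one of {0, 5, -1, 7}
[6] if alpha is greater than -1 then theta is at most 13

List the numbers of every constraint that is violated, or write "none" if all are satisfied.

Violated: 2, 4, 5, and 6.

[1] abs(2 - 4) = 2  OK
[2] zeta + theta = 17; 17 mod 6 = 5, not 0  FAIL
[3] 15 / 3 = 5, so 3 divides 15  OK
[4] alpha + delta = 4; 4 mod 3 = 1, not 2  FAIL
[5] alpha = 2 is not in {0, 5, -1, 7}  FAIL
[6] alpha = 2 > -1, so we need theta ≤ 13; but theta = 15 > 13  FAIL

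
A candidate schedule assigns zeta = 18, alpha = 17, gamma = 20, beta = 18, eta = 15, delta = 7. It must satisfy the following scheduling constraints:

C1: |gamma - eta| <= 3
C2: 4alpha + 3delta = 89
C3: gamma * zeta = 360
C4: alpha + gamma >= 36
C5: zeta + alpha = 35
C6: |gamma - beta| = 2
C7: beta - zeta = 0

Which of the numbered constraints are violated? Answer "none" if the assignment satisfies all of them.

The assignment fails constraint 1.

C1: |20 - 15| = 5; 5 > 3, exceeds bound 3 — fails.
C2: 4alpha + 3delta = 4(17) + 3(7) = 89 — holds.
C3: gamma * zeta = 20 * 18 = 360 — holds.
C4: alpha + gamma = 17 + 20 = 37; 37 ≥ 36 — holds.
C5: zeta + alpha = 18 + 17 = 35 — holds.
C6: |20 - 18| = 2 — holds.
C7: beta - zeta = 18 - 18 = 0 — holds.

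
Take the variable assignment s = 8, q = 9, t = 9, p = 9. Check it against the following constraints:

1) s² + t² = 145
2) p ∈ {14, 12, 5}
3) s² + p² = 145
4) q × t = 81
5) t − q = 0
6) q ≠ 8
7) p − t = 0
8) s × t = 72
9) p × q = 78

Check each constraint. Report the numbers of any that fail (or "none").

1) s² + t² = 8² + 9² = 64 + 81 = 145  ✓
2) p = 9 is not in {14, 12, 5}  ✗
3) s² + p² = 8² + 9² = 64 + 81 = 145  ✓
4) q × t = 9 × 9 = 81  ✓
5) t − q = 9 − 9 = 0  ✓
6) q = 9, and 9 ≠ 8  ✓
7) p − t = 9 − 9 = 0  ✓
8) s × t = 8 × 9 = 72  ✓
9) p × q = 9 × 9 = 81, not 78  ✗

No — constraints 2, 9 are not satisfied.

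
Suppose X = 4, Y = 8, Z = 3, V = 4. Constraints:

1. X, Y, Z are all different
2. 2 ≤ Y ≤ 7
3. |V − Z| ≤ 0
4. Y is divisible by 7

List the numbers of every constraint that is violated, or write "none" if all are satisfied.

1. values 4, 8, 3 are pairwise distinct  true
2. Y = 8 is outside [2, 7]  false
3. |4 − 3| = 1; 1 > 0, exceeds bound 0  false
4. 8 = 7×1 + 1, so 7 does not divide 8  false

Constraints 2, 3, and 4 do not hold.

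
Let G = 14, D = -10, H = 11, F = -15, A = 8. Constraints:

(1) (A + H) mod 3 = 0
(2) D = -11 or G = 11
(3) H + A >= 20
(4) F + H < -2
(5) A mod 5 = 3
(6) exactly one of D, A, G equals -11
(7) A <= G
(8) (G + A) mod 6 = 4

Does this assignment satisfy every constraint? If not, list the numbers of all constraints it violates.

(1) A + H = 19; 19 mod 3 = 1, not 0 — violated.
(2) D = -10 ≠ -11 and G = 14 ≠ 11; both disjuncts false — violated.
(3) H + A = 11 + 8 = 19; 19 < 20, bound 20 not met — violated.
(4) F + H = -15 + 11 = -4; -4 < -2 — OK.
(5) 8 mod 5 = 3 — OK.
(6) D=-10, A=8, G=14; 0 of them equal -11, not exactly one — violated.
(7) A = 8, G = 14; 8 ≤ 14 — OK.
(8) G + A = 22; 22 mod 6 = 4 — OK.

Violated: 1, 2, 3, 6.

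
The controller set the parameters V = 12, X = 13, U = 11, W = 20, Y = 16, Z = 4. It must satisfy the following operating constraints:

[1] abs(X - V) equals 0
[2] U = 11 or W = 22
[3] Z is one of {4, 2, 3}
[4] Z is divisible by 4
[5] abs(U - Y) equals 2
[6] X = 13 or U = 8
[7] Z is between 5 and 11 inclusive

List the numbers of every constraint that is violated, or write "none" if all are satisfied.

[1] abs(13 - 12) = 1, not 0 — violated.
[2] U = 11 = 11 (first disjunct) — OK.
[3] Z = 4 is in {4, 2, 3} — OK.
[4] 4 / 4 = 1, so 4 divides 4 — OK.
[5] abs(11 - 16) = 5, not 2 — violated.
[6] X = 13 = 13 (first disjunct) — OK.
[7] Z = 4 is outside [5, 11] — violated.

Constraints 1, 5, and 7 do not hold.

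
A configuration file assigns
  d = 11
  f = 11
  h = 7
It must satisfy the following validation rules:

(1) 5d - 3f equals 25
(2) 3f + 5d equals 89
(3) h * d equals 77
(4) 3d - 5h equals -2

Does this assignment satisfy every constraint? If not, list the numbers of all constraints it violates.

Constraints 1 and 2 do not hold.

(1) 5d - 3f = 5(11) - 3(11) = 22, not 25  no
(2) 3f + 5d = 3(11) + 5(11) = 88, not 89  no
(3) h * d = 7 * 11 = 77  yes
(4) 3d - 5h = 3(11) - 5(7) = -2  yes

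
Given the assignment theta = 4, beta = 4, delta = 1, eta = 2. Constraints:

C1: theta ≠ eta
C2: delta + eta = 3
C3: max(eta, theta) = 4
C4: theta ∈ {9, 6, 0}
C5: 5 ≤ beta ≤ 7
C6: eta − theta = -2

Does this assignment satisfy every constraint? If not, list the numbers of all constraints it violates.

C1: theta = 4, eta = 2; distinct — satisfied.
C2: delta + eta = 1 + 2 = 3 — satisfied.
C3: max(2, 4) = 4 — satisfied.
C4: theta = 4 is not in {9, 6, 0} — violated.
C5: beta = 4 is outside [5, 7] — violated.
C6: eta − theta = 2 − 4 = -2 — satisfied.

The assignment fails constraints 4 and 5.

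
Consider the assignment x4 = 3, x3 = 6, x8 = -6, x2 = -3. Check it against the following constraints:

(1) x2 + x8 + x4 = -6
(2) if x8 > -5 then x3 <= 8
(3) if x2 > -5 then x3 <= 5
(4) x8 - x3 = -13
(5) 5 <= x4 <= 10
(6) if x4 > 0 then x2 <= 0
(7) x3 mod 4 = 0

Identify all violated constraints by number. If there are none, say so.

(1) x2 + x8 + x4 = -3 + (-6) + 3 = -6 — OK.
(2) x8 = -6, not > -5; antecedent false, conditional vacuously true — OK.
(3) x2 = -3 > -5, so we need x3 ≤ 5; but x3 = 6 > 5 — violated.
(4) x8 - x3 = -6 - 6 = -12, not -13 — violated.
(5) x4 = 3 is outside [5, 10] — violated.
(6) x4 = 3 > 0, so we need x2 ≤ 0; x2 = -3 ≤ 0 — OK.
(7) 6 mod 4 = 2, not 0 — violated.

Constraints 3, 4, 5, 7 do not hold.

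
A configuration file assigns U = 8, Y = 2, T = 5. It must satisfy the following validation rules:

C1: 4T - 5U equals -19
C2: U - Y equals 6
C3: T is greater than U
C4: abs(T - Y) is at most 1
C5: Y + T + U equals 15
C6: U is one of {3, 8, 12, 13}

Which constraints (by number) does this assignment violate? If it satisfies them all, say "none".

C1: 4T - 5U = 4(5) - 5(8) = -20, not -19 — violated.
C2: U - Y = 8 - 2 = 6 — satisfied.
C3: T = 5, U = 8; 5 ≤ 8 (want >) — violated.
C4: abs(5 - 2) = 3; 3 > 1, exceeds bound 1 — violated.
C5: Y + T + U = 2 + 5 + 8 = 15 — satisfied.
C6: U = 8 is in {3, 8, 12, 13} — satisfied.

Constraints 1, 3, 4 do not hold.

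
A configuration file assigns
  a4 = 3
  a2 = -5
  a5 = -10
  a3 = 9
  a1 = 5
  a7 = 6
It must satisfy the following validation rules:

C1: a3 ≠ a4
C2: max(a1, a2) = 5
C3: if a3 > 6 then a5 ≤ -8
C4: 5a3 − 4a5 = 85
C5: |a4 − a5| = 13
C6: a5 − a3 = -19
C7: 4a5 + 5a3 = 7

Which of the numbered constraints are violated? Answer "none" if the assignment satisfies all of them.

Constraint 7 is violated.

C1: a3 = 9, a4 = 3; distinct — holds.
C2: max(5, -5) = 5 — holds.
C3: a3 = 9 > 6, so we need a5 ≤ -8; a5 = -10 ≤ -8 — holds.
C4: 5a3 − 4a5 = 5(9) − 4(-10) = 85 — holds.
C5: |3 − (-10)| = 13 — holds.
C6: a5 − a3 = -10 − 9 = -19 — holds.
C7: 4a5 + 5a3 = 4(-10) + 5(9) = 5, not 7 — fails.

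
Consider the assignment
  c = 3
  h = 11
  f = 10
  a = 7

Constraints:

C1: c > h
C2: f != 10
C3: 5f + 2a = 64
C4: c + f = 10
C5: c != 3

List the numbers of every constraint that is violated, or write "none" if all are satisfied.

No — constraints 1, 2, 4, 5 are not satisfied.

C1: c = 3, h = 11; 3 ≤ 11 (want >)  no
C2: f = 10, but 10 is required to differ  no
C3: 5f + 2a = 5(10) + 2(7) = 64  yes
C4: c + f = 3 + 10 = 13, not 10  no
C5: c = 3, but 3 is required to differ  no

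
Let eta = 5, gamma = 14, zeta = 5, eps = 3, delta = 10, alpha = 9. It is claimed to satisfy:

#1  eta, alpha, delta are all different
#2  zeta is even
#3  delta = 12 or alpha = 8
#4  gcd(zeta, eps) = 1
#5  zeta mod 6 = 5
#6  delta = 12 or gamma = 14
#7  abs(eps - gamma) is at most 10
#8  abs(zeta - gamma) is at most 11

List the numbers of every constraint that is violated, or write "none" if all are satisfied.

#1 values 5, 9, 10 are pairwise distinct — satisfied.
#2 zeta = 5 is odd — violated.
#3 delta = 10 ≠ 12 and alpha = 9 ≠ 8; both disjuncts false — violated.
#4 gcd(5, 3) = 1 — satisfied.
#5 5 mod 6 = 5 — satisfied.
#6 delta = 10 ≠ 12, but gamma = 14 = 14 (second disjunct) — satisfied.
#7 abs(3 - 14) = 11; 11 > 10, exceeds bound 10 — violated.
#8 abs(5 - 14) = 9; 9 ≤ 11 — satisfied.

Constraints 2, 3, 7 are violated.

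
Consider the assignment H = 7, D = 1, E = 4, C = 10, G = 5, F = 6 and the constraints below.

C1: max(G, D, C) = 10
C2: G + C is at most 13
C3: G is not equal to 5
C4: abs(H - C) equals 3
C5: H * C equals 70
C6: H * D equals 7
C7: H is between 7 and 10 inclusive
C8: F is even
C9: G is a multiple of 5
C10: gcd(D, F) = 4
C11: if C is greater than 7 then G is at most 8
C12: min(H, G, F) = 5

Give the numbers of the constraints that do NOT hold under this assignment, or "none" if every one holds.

Constraints 2, 3, and 10 are violated.

C1: max(5, 1, 10) = 10  ✓
C2: G + C = 5 + 10 = 15; 15 > 13, bound 13 not met  ✗
C3: G = 5, but 5 is required to differ  ✗
C4: abs(7 - 10) = 3  ✓
C5: H * C = 7 * 10 = 70  ✓
C6: H * D = 7 * 1 = 7  ✓
C7: H = 7 lies in [7, 10]  ✓
C8: F = 6 is even  ✓
C9: 5 / 5 = 1, so 5 divides 5  ✓
C10: gcd(1, 6) = 1, not 4  ✗
C11: C = 10 > 7, so we need G ≤ 8; G = 5 ≤ 8  ✓
C12: min(7, 5, 6) = 5  ✓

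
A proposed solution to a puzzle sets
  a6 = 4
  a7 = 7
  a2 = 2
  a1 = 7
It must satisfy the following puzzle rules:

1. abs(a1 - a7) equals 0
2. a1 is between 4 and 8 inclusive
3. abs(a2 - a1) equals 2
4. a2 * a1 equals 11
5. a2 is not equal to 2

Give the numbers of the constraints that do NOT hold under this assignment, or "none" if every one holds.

Constraints 3, 4, 5 do not hold.

1. abs(7 - 7) = 0  OK
2. a1 = 7 lies in [4, 8]  OK
3. abs(2 - 7) = 5, not 2  FAIL
4. a2 * a1 = 2 * 7 = 14, not 11  FAIL
5. a2 = 2, but 2 is required to differ  FAIL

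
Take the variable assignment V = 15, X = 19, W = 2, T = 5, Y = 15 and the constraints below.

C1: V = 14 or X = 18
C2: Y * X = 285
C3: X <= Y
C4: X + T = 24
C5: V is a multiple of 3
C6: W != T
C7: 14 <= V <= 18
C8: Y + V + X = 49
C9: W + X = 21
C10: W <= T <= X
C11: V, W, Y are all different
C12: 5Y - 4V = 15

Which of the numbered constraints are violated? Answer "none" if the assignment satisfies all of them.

C1: V = 15 ≠ 14 and X = 19 ≠ 18; both disjuncts false  FAIL
C2: Y * X = 15 * 19 = 285  OK
C3: X = 19, Y = 15; 19 > 15 (want ≤)  FAIL
C4: X + T = 19 + 5 = 24  OK
C5: 15 / 3 = 5, so 3 divides 15  OK
C6: W = 2, T = 5; distinct  OK
C7: V = 15 lies in [14, 18]  OK
C8: Y + V + X = 15 + 15 + 19 = 49  OK
C9: W + X = 2 + 19 = 21  OK
C10: values 2 <= 5 <= 19  OK
C11: V = Y = 15, not all different  FAIL
C12: 5Y - 4V = 5(15) - 4(15) = 15  OK

Constraints 1, 3, 11 do not hold.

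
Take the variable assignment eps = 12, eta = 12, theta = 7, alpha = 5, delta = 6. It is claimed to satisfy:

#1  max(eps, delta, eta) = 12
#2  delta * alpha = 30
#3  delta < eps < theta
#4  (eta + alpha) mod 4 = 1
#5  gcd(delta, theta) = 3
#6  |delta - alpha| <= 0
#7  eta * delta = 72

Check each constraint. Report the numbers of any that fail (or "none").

#1 max(12, 6, 12) = 12  OK
#2 delta * alpha = 6 * 5 = 30  OK
#3 values 6, 12, 7; eps = 12 is not < theta = 7  FAIL
#4 eta + alpha = 17; 17 mod 4 = 1  OK
#5 gcd(6, 7) = 1, not 3  FAIL
#6 |6 - 5| = 1; 1 > 0, exceeds bound 0  FAIL
#7 eta * delta = 12 * 6 = 72  OK

No — constraints 3, 5, and 6 are not satisfied.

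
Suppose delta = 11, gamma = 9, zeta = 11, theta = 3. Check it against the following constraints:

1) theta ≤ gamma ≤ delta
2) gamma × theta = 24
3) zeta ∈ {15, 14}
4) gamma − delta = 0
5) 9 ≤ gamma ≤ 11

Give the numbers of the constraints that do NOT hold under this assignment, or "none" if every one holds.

1) values 3 ≤ 9 ≤ 11 — holds.
2) gamma × theta = 9 × 3 = 27, not 24 — fails.
3) zeta = 11 is not in {15, 14} — fails.
4) gamma − delta = 9 − 11 = -2, not 0 — fails.
5) gamma = 9 lies in [9, 11] — holds.

Constraints 2, 3, and 4 do not hold.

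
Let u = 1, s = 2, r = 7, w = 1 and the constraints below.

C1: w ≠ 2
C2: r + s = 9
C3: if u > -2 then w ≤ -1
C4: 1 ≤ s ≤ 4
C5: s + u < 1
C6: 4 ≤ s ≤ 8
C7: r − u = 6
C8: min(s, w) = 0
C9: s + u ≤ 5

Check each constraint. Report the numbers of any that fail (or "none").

C1: w = 1, and 1 ≠ 2 — OK.
C2: r + s = 7 + 2 = 9 — OK.
C3: u = 1 > -2, so we need w ≤ -1; but w = 1 > -1 — violated.
C4: s = 2 lies in [1, 4] — OK.
C5: s + u = 2 + 1 = 3; 3 ≥ 1, bound 1 not met — violated.
C6: s = 2 is outside [4, 8] — violated.
C7: r − u = 7 − 1 = 6 — OK.
C8: min(2, 1) = 1, not 0 — violated.
C9: s + u = 2 + 1 = 3; 3 ≤ 5 — OK.

No — constraints 3, 5, 6, and 8 are not satisfied.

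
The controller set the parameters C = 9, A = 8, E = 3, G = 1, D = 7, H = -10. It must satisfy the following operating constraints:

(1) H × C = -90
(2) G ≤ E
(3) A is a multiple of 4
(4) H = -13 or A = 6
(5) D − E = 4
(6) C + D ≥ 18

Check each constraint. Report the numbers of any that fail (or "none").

(1) H × C = -10 × 9 = -90  yes
(2) G = 1, E = 3; 1 ≤ 3  yes
(3) 8 / 4 = 2, so 4 divides 8  yes
(4) H = -10 ≠ -13 and A = 8 ≠ 6; both disjuncts false  no
(5) D − E = 7 − 3 = 4  yes
(6) C + D = 9 + 7 = 16; 16 < 18, bound 18 not met  no

The assignment fails constraints 4, 6.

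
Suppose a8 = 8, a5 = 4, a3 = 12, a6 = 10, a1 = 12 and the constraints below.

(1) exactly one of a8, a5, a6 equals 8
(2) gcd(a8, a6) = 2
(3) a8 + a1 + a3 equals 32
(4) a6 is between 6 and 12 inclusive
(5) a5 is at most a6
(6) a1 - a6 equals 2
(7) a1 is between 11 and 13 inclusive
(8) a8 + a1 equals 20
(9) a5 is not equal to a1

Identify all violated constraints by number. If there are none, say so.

No violations.

(1) a8=8, a5=4, a6=10; 1 of them equals 8  true
(2) gcd(8, 10) = 2  true
(3) a8 + a1 + a3 = 8 + 12 + 12 = 32  true
(4) a6 = 10 lies in [6, 12]  true
(5) a5 = 4, a6 = 10; 4 ≤ 10  true
(6) a1 - a6 = 12 - 10 = 2  true
(7) a1 = 12 lies in [11, 13]  true
(8) a8 + a1 = 8 + 12 = 20  true
(9) a5 = 4, a1 = 12; distinct  true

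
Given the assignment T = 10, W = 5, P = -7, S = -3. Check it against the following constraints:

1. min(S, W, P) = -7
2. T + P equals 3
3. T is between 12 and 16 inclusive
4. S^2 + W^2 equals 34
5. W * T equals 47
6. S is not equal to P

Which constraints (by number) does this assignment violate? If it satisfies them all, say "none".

1. min(-3, 5, -7) = -7 — OK.
2. T + P = 10 + (-7) = 3 — OK.
3. T = 10 is outside [12, 16] — violated.
4. S^2 + W^2 = (-3)^2 + 5^2 = 9 + 25 = 34 — OK.
5. W * T = 5 * 10 = 50, not 47 — violated.
6. S = -3, P = -7; distinct — OK.

Violated: 3 and 5.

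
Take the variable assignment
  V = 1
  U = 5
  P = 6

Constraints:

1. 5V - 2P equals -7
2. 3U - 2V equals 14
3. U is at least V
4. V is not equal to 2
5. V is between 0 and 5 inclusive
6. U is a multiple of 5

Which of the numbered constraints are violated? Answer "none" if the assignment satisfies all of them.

No — constraint 2 is not satisfied.

1. 5V - 2P = 5(1) - 2(6) = -7 — satisfied.
2. 3U - 2V = 3(5) - 2(1) = 13, not 14 — violated.
3. U = 5, V = 1; 5 ≥ 1 — satisfied.
4. V = 1, and 1 ≠ 2 — satisfied.
5. V = 1 lies in [0, 5] — satisfied.
6. 5 / 5 = 1, so 5 divides 5 — satisfied.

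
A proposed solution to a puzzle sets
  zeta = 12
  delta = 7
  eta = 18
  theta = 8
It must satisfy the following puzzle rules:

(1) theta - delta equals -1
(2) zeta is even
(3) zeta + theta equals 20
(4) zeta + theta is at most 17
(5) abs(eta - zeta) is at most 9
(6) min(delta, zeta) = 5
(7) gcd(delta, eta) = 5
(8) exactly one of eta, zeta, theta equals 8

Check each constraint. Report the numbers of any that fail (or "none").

Violated: 1, 4, 6, and 7.

(1) theta - delta = 8 - 7 = 1, not -1  ✘
(2) zeta = 12 is even  ✔
(3) zeta + theta = 12 + 8 = 20  ✔
(4) zeta + theta = 12 + 8 = 20; 20 > 17, bound 17 not met  ✘
(5) abs(18 - 12) = 6; 6 ≤ 9  ✔
(6) min(7, 12) = 7, not 5  ✘
(7) gcd(7, 18) = 1, not 5  ✘
(8) eta=18, zeta=12, theta=8; 1 of them equals 8  ✔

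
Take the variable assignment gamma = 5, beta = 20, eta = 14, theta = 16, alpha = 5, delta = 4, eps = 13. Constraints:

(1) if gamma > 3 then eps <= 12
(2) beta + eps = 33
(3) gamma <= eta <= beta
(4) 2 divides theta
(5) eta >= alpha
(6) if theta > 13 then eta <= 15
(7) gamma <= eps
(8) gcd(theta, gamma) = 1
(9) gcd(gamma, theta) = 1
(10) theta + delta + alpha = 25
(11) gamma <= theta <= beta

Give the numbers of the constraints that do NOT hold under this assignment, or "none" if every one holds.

(1) gamma = 5 > 3, so we need eps ≤ 12; but eps = 13 > 12 — fails.
(2) beta + eps = 20 + 13 = 33 — holds.
(3) values 5 <= 14 <= 20 — holds.
(4) 16 / 2 = 8, so 2 divides 16 — holds.
(5) eta = 14, alpha = 5; 14 ≥ 5 — holds.
(6) theta = 16 > 13, so we need eta ≤ 15; eta = 14 ≤ 15 — holds.
(7) gamma = 5, eps = 13; 5 ≤ 13 — holds.
(8) gcd(16, 5) = 1 — holds.
(9) gcd(5, 16) = 1 — holds.
(10) theta + delta + alpha = 16 + 4 + 5 = 25 — holds.
(11) values 5 <= 16 <= 20 — holds.

The assignment fails constraint 1.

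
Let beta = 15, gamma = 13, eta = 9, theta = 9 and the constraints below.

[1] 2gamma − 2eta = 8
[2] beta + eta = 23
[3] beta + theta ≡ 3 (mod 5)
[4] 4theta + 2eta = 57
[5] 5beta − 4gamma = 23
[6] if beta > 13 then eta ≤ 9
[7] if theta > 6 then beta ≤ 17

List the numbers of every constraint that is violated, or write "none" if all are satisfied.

Violated: 2, 3, 4.

[1] 2gamma − 2eta = 2(13) − 2(9) = 8  true
[2] beta + eta = 15 + 9 = 24, not 23  false
[3] beta + theta = 24; 24 mod 5 = 4, not 3  false
[4] 4theta + 2eta = 4(9) + 2(9) = 54, not 57  false
[5] 5beta − 4gamma = 5(15) − 4(13) = 23  true
[6] beta = 15 > 13, so we need eta ≤ 9; eta = 9 ≤ 9  true
[7] theta = 9 > 6, so we need beta ≤ 17; beta = 15 ≤ 17  true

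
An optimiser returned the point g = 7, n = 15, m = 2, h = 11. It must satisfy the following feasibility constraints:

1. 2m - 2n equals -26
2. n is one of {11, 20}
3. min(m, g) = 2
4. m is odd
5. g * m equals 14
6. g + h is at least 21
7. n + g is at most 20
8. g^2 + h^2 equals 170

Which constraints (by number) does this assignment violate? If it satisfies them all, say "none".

1. 2m - 2n = 2(2) - 2(15) = -26 — holds.
2. n = 15 is not in {11, 20} — fails.
3. min(2, 7) = 2 — holds.
4. m = 2 is even — fails.
5. g * m = 7 * 2 = 14 — holds.
6. g + h = 7 + 11 = 18; 18 < 21, bound 21 not met — fails.
7. n + g = 15 + 7 = 22; 22 > 20, bound 20 not met — fails.
8. g^2 + h^2 = 7^2 + 11^2 = 49 + 121 = 170 — holds.

The assignment fails constraints 2, 4, 6, 7.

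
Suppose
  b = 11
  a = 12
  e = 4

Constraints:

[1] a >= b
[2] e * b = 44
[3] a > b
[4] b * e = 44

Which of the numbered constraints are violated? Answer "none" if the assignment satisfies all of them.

None — every constraint holds.

[1] a = 12, b = 11; 12 ≥ 11 — satisfied.
[2] e * b = 4 * 11 = 44 — satisfied.
[3] a = 12, b = 11; 12 > 11 — satisfied.
[4] b * e = 11 * 4 = 44 — satisfied.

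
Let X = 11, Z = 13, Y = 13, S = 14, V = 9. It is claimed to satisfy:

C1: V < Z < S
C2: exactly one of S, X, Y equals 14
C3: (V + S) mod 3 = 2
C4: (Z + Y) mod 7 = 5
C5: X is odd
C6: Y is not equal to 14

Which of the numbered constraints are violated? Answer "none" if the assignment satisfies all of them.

None — every constraint holds.

C1: values 9 < 13 < 14  OK
C2: S=14, X=11, Y=13; 1 of them equals 14  OK
C3: V + S = 23; 23 mod 3 = 2  OK
C4: Z + Y = 26; 26 mod 7 = 5  OK
C5: X = 11 is odd  OK
C6: Y = 13, and 13 ≠ 14  OK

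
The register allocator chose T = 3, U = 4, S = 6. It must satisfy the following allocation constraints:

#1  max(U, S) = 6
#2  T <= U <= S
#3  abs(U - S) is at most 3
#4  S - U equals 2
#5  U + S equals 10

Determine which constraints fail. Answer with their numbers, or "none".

Yes — all constraints hold.

#1 max(4, 6) = 6  holds
#2 values 3 <= 4 <= 6  holds
#3 abs(4 - 6) = 2; 2 ≤ 3  holds
#4 S - U = 6 - 4 = 2  holds
#5 U + S = 4 + 6 = 10  holds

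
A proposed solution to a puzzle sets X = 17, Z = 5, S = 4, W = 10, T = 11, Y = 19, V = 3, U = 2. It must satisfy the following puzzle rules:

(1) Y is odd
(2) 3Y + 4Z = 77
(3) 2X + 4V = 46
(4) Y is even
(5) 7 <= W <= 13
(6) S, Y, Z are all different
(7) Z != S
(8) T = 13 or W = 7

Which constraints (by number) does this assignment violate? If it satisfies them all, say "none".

(1) Y = 19 is odd  OK
(2) 3Y + 4Z = 3(19) + 4(5) = 77  OK
(3) 2X + 4V = 2(17) + 4(3) = 46  OK
(4) Y = 19 is odd  FAIL
(5) W = 10 lies in [7, 13]  OK
(6) values 4, 19, 5 are pairwise distinct  OK
(7) Z = 5, S = 4; distinct  OK
(8) T = 11 ≠ 13 and W = 10 ≠ 7; both disjuncts false  FAIL

Constraints 4 and 8 are violated.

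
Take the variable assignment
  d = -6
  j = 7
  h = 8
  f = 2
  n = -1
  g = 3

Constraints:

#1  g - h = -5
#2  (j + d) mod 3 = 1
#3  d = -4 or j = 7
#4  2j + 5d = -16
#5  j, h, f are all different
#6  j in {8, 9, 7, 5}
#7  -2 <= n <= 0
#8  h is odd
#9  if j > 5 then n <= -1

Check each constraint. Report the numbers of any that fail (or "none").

Constraint 8 does not hold.

#1 g - h = 3 - 8 = -5  OK
#2 j + d = 1; 1 mod 3 = 1  OK
#3 d = -6 ≠ -4, but j = 7 = 7 (second disjunct)  OK
#4 2j + 5d = 2(7) + 5(-6) = -16  OK
#5 values 7, 8, 2 are pairwise distinct  OK
#6 j = 7 is in {8, 9, 7, 5}  OK
#7 n = -1 lies in [-2, 0]  OK
#8 h = 8 is even  FAIL
#9 j = 7 > 5, so we need n ≤ -1; n = -1 ≤ -1  OK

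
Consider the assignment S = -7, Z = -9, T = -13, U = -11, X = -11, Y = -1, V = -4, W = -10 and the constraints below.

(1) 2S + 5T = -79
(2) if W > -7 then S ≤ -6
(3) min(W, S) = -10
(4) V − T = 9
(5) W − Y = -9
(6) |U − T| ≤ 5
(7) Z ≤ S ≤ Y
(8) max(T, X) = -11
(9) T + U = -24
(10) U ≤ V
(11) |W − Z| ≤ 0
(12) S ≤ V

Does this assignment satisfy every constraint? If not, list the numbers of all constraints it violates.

The assignment fails constraint 11.

(1) 2S + 5T = 2(-7) + 5(-13) = -79  true
(2) W = -10, not > -7; antecedent false, conditional vacuously true  true
(3) min(-10, -7) = -10  true
(4) V − T = -4 − (-13) = 9  true
(5) W − Y = -10 − (-1) = -9  true
(6) |-11 − (-13)| = 2; 2 ≤ 5  true
(7) values -9 ≤ -7 ≤ -1  true
(8) max(-13, -11) = -11  true
(9) T + U = -13 + (-11) = -24  true
(10) U = -11, V = -4; -11 ≤ -4  true
(11) |-10 − (-9)| = 1; 1 > 0, exceeds bound 0  false
(12) S = -7, V = -4; -7 ≤ -4  true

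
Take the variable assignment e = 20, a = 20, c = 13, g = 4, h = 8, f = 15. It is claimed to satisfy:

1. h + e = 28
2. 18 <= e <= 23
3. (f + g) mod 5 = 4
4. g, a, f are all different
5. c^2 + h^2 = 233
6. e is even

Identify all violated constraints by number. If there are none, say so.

1. h + e = 8 + 20 = 28  ✓
2. e = 20 lies in [18, 23]  ✓
3. f + g = 19; 19 mod 5 = 4  ✓
4. values 4, 20, 15 are pairwise distinct  ✓
5. c^2 + h^2 = 13^2 + 8^2 = 169 + 64 = 233  ✓
6. e = 20 is even  ✓

The assignment satisfies every constraint.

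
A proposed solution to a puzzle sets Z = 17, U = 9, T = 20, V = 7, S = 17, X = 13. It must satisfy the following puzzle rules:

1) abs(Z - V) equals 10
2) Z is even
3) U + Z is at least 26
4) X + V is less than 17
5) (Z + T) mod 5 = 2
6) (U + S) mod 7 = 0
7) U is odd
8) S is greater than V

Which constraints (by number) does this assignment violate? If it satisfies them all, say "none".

Constraints 2, 4, and 6 do not hold.

1) abs(17 - 7) = 10  ✔
2) Z = 17 is odd  ✘
3) U + Z = 9 + 17 = 26; 26 ≥ 26  ✔
4) X + V = 13 + 7 = 20; 20 ≥ 17, bound 17 not met  ✘
5) Z + T = 37; 37 mod 5 = 2  ✔
6) U + S = 26; 26 mod 7 = 5, not 0  ✘
7) U = 9 is odd  ✔
8) S = 17, V = 7; 17 > 7  ✔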